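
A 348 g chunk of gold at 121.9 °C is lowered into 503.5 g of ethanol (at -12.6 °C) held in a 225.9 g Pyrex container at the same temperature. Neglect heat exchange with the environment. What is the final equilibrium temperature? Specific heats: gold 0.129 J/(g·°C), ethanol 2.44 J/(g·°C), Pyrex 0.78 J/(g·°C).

T_f ≈ -8.4 °C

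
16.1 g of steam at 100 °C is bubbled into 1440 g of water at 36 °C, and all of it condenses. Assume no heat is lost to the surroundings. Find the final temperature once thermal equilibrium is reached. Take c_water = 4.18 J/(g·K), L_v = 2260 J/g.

Sum of m c ΔT and latent-heat terms is zero:
condense steam: −16.1·2260 = −36386
  condensed water 100 °C→T: 67.3(T − 100)
  water warms: 1440·4.18·(T − 36) = 6019.2(T − 36)
6086.5 T = 36386 + 6729.8 + 216691 = 259807
T ≈ 42.69 °C (< 100 °C, so full condensation is consistent).

T_f ≈ 42.7 °C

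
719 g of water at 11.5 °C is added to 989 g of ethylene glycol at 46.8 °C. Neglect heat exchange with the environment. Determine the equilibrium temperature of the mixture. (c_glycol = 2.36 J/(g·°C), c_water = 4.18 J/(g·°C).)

T_f ≈ 26.9 °C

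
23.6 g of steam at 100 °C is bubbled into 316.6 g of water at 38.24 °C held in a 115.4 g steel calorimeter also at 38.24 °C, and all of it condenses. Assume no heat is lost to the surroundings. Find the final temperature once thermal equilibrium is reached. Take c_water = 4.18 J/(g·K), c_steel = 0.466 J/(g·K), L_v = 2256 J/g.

Energy balance with sensible and latent terms:
condense steam: −23.6·2256 = −53242; condensate cools 100→T: 23.6·4.18·(T − 100) = 98.65(T − 100); water warms: 316.6·4.18·(T − 38.24) = 1323.4(T − 38.24); steel cup: 115.4·0.466·(T − 38.24) = 53.78(T − 38.24)
1475.8 T = 53242 + 9864.8 + 52663 = 115769
T ≈ 78.44 °C — below 100 °C, confirming all the steam condensed.

T_f ≈ 78.4 °C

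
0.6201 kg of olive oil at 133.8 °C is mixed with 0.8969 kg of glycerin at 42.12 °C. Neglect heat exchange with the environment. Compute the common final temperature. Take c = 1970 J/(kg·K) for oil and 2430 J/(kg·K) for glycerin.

Heat lost by the oil equals heat gained by the glycerin:
0.6201×1970×(133.8 − T) = 0.8969×2430×(T − 42.12)
1221.6(133.8 − T) = 2179.5(T − 42.12)
3401.1 T = 255249  ⇒  T ≈ 75.05 °C

T_f ≈ 75.0 °C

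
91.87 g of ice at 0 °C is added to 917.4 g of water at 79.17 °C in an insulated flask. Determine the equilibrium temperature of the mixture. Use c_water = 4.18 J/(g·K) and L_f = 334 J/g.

Setting the total heat transfer to zero:
latent heat to melt: 91.87·334 = 30685
  warm the meltwater: 384.02 T
  water cools: 917.4·4.18·(T − 79.17) = 3834.7(T − 79.17)
4218.7 T = 303596 − 30685 = 272911
T ≈ 64.69 °C. Since T > 0 °C, the all-ice-melts assumption holds.

T_f ≈ 64.7 °C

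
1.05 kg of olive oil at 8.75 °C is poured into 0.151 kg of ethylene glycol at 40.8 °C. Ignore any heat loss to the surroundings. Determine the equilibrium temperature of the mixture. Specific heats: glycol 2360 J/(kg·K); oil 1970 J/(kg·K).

T_f = Σ m_i c_i T_i / Σ m_i c_i:
T_f = (356.36×40.8 + 2068.5×8.75) / (356.36 + 2068.5)
    = 32639 / 2424.9 ≈ 13.46 °C

T_f ≈ 13.5 °C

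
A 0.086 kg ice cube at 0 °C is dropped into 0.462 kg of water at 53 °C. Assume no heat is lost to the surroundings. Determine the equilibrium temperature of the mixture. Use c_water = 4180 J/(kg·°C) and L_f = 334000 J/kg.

Taking heat into each body as positive, Σ m c ΔT = 0:
fusion: m_ice L_f = 0.086×334000 = 28724
  warm the meltwater: 359.48 T
  water cools: 0.462×4180×(T − 53) = 1931.2(T − 53)
2290.6 T = 102351 − 28724 = 73627
T ≈ 32.14 °C — above 0 °C, consistent with complete melting.

T_f ≈ 32.1 °C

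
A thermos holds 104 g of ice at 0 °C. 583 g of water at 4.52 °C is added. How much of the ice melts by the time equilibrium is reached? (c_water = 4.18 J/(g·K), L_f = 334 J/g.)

Cooling the water to 0 °C releases 583·4.18·4.52 = 11015 J.
Melting all 104 g of ice would need 104·334 = 34736 J.
That's not enough to melt it all — equilibrium is at 0 °C with ice remaining.
m_melted·334 = 11015  ⇒  m_melted ≈ 32.98 g.

m_melted ≈ 33 g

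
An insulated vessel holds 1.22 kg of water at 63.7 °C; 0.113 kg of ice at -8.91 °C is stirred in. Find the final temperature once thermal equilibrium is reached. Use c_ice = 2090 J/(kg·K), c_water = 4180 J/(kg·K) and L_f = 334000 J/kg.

T_f ≈ 51.1 °C

Net heat exchanged in the isolated system is zero:
warm ice to 0 °C: 0.113×2090×(0 − (-8.91)) = 2104.3
  fusion: m_ice L_f = 0.113×334000 = 37742
  meltwater 0→T: 0.113×4180×T = 472.34 T
  water: 5099.6(T − 63.7)
5571.9 T = 324845 − 39846 = 284998
T ≈ 51.15 °C — above 0 °C, consistent with complete melting.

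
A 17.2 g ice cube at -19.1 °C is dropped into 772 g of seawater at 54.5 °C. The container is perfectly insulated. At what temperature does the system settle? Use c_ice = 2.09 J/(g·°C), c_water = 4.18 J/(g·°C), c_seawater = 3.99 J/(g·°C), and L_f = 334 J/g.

T_f ≈ 51.2 °C

Energy balance with sensible and latent terms:
warm ice to 0 °C: 17.2×2.09×(0 − (-19.1)) = 686.61
  latent heat to melt: 17.2×334 = 5744.8
  meltwater 0→T: 17.2×4.18×T = 71.9 T
  seawater cools: 772×3.99×(T − 54.5) = 3080.3(T − 54.5)
3152.2 T = 167875 − 6431.4 = 161444
T ≈ 51.22 °C. Since T > 0 °C, the all-ice-melts assumption holds.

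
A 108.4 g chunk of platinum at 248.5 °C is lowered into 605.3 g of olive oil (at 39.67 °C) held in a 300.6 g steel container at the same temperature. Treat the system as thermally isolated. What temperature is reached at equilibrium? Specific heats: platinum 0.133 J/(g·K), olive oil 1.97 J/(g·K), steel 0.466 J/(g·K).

T_f ≈ 41.9 °C

Setting the total heat transfer to zero:
108.4·0.133·(T − 248.5) + 605.3·1.97·(T − 39.67) + 300.6·0.466·(T − 39.67) = 0
14.42(T − 248.5) + 1192.4(T − 39.67) + 140.08(T − 39.67) = 0
1346.9 T = 56444
T = 56444 / 1346.9 = 41.9 °C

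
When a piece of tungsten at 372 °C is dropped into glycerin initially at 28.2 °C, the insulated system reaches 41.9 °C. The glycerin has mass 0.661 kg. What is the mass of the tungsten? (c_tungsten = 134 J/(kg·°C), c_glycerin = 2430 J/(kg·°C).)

|Q_tungsten| = |Q_glycerin|:
m·134·(372 − 41.9) = 0.661·2430·(41.9 − 28.2)
44233 m = 22005  ⇒  m ≈ 0.4975 kg

m ≈ 0.497 kg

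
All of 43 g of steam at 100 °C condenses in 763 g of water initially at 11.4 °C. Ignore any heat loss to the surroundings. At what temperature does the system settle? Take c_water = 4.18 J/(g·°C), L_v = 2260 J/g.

Setting the total heat transfer to zero:
latent heat released on condensation: 43×2260 = 97180
  condensate cools 100→T: 43×4.18×(T − 100) = 179.74(T − 100)
  original water: 3189.3(T − 11.4)
3369.1 T = 97180 + 17974 + 36358 = 151512
T ≈ 44.97 °C — below 100 °C, confirming all the steam condensed.

T_f ≈ 45.0 °C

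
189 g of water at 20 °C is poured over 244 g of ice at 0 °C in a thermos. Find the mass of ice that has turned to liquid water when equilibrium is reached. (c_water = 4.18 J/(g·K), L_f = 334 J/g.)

Water can give up m c ΔT = 189·4.18·20 = 15800 J before reaching 0 °C.
To melt every bit of ice: 244·334 = 81496 J.
That's not enough to melt it all — equilibrium is at 0 °C with ice remaining.
Mass melted = 15800/334 ≈ 47.31 g.

m_melted ≈ 47.3 g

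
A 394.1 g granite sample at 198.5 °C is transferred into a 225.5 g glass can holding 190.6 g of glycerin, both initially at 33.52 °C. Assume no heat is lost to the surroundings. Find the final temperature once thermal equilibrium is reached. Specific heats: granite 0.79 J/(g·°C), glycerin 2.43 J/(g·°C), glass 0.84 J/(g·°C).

T_f ≈ 86.8 °C

With ΣQ=0 the equilibrium temperature is the m·c-weighted mean:
T_f = (311.34×198.5 + 463.16×33.52 + 189.42×33.52) / (311.34 + 463.16 + 189.42)
    = 83675 / 963.92 ≈ 86.81 °C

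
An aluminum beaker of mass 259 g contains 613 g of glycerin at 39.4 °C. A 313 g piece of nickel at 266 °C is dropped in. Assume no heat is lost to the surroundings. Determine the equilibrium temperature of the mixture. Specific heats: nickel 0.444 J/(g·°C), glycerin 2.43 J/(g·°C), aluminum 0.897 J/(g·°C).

T_f ≈ 56.3 °C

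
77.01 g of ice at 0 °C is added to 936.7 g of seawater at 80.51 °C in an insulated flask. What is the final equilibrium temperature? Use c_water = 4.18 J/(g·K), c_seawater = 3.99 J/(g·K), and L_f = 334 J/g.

T_f ≈ 67.8 °C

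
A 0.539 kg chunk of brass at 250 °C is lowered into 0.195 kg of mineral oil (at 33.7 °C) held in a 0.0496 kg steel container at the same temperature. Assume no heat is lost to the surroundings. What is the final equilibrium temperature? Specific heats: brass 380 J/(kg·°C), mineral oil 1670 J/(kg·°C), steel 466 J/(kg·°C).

T_f ≈ 113.7 °C

Energy conservation, ΣQ = 0:
0.539·380·(T − 250) + 0.195·1670·(T − 33.7) + 0.0496·466·(T − 33.7) = 0
(204.82 + 325.65 + 23.11) T = 204.82·250 + 325.65·33.7 + 23.11·33.7
T = 62958/553.58 ≈ 113.73 °C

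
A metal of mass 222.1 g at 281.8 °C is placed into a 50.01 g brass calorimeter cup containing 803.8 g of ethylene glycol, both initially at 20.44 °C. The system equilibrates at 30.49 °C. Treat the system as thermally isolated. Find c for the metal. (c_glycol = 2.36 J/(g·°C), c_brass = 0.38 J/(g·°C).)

Let T be the final temperature. ΣQ_i = 0:
222.1·c·(30.49 − 281.8) + 803.8·2.36·(30.49 − 20.44) + 50.01·0.38·(30.49 − 20.44) = 0
-55816 c = -19256
c = -19256/-55816 ≈ 0.345 J/(g·°C)

c ≈ 0.345 J/(g·°C)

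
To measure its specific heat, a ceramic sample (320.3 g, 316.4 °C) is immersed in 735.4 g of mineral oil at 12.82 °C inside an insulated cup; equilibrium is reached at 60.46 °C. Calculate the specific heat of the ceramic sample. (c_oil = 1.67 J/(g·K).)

c ≈ 0.714 J/(g·K)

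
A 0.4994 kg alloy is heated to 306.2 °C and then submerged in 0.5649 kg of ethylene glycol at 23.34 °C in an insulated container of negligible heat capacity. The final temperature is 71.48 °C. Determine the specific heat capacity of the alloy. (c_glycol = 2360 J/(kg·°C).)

m_s c (T_s − T_f) = m_glycol c_glycol (T_f − T_0):
0.4994·c·(306.2 − 71.48) = 0.5649·2360·(71.48 − 23.34)
117.22 c = 64179  ⇒  c ≈ 547.5 J/(kg·°C)

c ≈ 548 J/(kg·°C)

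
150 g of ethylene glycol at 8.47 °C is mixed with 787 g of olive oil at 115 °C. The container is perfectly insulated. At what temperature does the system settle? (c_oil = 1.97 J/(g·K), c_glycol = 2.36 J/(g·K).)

T_f = Σ m_i c_i T_i / Σ m_i c_i:
T_f = (1550.4*115 + 354*8.47) / (1550.4 + 354)
    = 181293 / 1904.4 ≈ 95.20 °C

T_f ≈ 95.2 °C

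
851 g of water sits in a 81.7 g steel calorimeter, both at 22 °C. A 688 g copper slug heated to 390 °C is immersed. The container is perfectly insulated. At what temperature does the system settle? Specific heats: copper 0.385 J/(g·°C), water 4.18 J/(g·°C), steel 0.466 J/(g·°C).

T_f ≈ 47.3 °C

Heat gained plus heat lost sum to zero:
688·0.385·(T − 390) + 851·4.18·(T − 22) + 81.7·0.466·(T − 22) = 0
264.88(T − 390) + 3557.2(T − 22) + 38.07(T − 22) = 0
(264.88 + 3557.2 + 38.07) T = 264.88·390 + 3557.2·22 + 38.07·22
T ≈ 47.25 °C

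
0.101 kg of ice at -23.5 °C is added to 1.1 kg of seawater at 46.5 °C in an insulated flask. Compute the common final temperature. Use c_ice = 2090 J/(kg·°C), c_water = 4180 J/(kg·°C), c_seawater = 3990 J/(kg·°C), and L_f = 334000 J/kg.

T_f ≈ 34.4 °C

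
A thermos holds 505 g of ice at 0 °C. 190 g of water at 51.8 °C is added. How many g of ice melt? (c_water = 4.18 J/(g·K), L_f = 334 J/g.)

m_melted ≈ 123 g

Cooling the water to 0 °C releases 190×4.18×51.8 = 41140 J.
Fully melting the ice requires m_ice L_f = 505×334 = 168670 J.
That's not enough to melt it all — equilibrium is at 0 °C with ice remaining.
Mass melted = 41140/334 ≈ 123.2 g.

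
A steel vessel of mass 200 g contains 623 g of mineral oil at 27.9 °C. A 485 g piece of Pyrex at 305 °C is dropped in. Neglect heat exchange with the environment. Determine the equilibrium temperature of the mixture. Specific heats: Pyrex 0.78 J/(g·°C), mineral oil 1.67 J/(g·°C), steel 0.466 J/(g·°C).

Energy conservation, ΣQ = 0:
485·0.78·(T − 305) + 623·1.67·(T − 27.9) + 200·0.466·(T − 27.9) = 0
378.3(T − 305) + 1040.4(T − 27.9) + 93.2(T − 27.9) = 0
1511.9 T = 147009
T = 147009/1511.9 ≈ 97.23 °C

T_f ≈ 97.2 °C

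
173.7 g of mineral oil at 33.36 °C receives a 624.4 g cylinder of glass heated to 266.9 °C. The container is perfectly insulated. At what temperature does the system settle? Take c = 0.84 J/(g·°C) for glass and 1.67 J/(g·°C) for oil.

Heat lost by the glass equals heat gained by the oil:
624.4*0.84*(266.9 − T) = 173.7*1.67*(T − 33.36)
524.5(266.9 − T) = 290.08(T − 33.36)
814.57 T = 149665  ⇒  T ≈ 183.73 °C

T_f ≈ 183.7 °C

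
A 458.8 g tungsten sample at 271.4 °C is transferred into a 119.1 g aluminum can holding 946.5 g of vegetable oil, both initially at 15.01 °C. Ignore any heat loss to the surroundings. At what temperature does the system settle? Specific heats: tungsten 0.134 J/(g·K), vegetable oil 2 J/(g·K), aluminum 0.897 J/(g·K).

T_f ≈ 22.7 °C

Net heat exchanged in the isolated system is zero:
458.8*0.134*(T − 271.4) + 946.5*2*(T − 15.01) + 119.1*0.897*(T − 15.01) = 0
61.48(T − 271.4) + 1893(T − 15.01) + 106.83(T − 15.01) = 0
(61.48 + 1893 + 106.83) T = 61.48*271.4 + 1893*15.01 + 106.83*15.01
T = 46703 / 2061.3 = 22.7 °C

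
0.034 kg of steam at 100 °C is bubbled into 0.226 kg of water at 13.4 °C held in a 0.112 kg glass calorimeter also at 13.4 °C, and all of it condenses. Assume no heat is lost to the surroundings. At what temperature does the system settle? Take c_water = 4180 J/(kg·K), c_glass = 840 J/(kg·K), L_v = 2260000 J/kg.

T_f ≈ 88.9 °C

Heat gained plus heat lost sum to zero:
latent heat released on condensation: 0.034·2260000 = 76840
  condensate cools 100→T: 0.034·4180·(T − 100) = 142.12(T − 100)
  water warms: 0.226·4180·(T − 13.4) = 944.68(T − 13.4)
  glass cup: 0.112·840·(T − 13.4) = 94.08(T − 13.4)
1180.9 T = 76840 + 14212 + 13919 = 104971
T ≈ 88.89 °C — below 100 °C, confirming all the steam condensed.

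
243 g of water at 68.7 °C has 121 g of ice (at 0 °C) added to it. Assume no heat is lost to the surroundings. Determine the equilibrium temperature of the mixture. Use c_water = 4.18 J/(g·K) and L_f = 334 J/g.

T_f ≈ 19.3 °C

Setting the total heat transfer to zero:
melt ice: 121×334 = 40414; meltwater 0→T: 121×4.18×T = 505.78 T; water cools: 243×4.18×(T − 68.7) = 1015.7(T − 68.7)
1521.5 T = 69781 − 40414 = 29367
T ≈ 19.30 °C — above 0 °C, consistent with complete melting.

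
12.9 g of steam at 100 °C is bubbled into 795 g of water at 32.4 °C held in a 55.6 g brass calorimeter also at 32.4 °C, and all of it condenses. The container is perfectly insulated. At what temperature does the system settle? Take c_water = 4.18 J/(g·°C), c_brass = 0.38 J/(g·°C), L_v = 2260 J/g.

T_f ≈ 42.1 °C

Sum of m c ΔT and latent-heat terms is zero:
steam→water at 100 °C releases m L_v = 12.9×2260 = 29154; condensate cools 100→T: 12.9×4.18×(T − 100) = 53.92(T − 100); original water: 3323.1(T − 32.4); cup: 21.13(T − 32.4)
3398.2 T = 29154 + 5392.2 + 108353 = 142899
T ≈ 42.05 °C (< 100 °C, so full condensation is consistent).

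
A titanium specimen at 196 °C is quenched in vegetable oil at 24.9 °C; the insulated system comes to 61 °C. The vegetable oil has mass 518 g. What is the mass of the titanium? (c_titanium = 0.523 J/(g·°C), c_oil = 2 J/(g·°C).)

m ≈ 530 g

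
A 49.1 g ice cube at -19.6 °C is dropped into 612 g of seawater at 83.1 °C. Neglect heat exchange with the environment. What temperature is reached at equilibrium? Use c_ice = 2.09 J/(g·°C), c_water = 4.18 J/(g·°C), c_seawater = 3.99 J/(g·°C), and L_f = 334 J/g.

T_f ≈ 69.7 °C

Taking heat into each body as positive, Σ m c ΔT = 0:
warm ice to 0 °C: 49.1·2.09·(0 − (-19.6)) = 2011.3
  latent heat to melt: 49.1·334 = 16399
  warm the meltwater: 205.24 T
  seawater cools: 612·3.99·(T − 83.1) = 2441.9(T − 83.1)
2647.1 T = 202920 − 18411 = 184509
T ≈ 69.70 °C (positive, so assuming full melt was valid).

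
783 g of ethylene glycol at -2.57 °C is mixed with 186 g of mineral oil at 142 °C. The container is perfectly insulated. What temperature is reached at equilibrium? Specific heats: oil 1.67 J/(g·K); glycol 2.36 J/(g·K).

Energy conservation, ΣQ = 0:
186*1.67*(T − 142) + 783*2.36*(T − (-2.57)) = 0
310.62(T − 142) + 1847.9(T − (-2.57)) = 0
2158.5 T = 39359
T = 39359/2158.5 ≈ 18.23 °C

T_f ≈ 18.2 °C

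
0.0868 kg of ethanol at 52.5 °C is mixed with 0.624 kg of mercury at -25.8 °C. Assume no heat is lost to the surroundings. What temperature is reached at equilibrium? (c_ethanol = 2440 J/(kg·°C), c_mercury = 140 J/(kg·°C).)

T_f ≈ 29.6 °C

With ΣQ=0 the equilibrium temperature is the m·c-weighted mean:
T_f = (211.79·52.5 + 87.36·(-25.8)) / (211.79 + 87.36)
    = 8865.2 / 299.15 ≈ 29.63 °C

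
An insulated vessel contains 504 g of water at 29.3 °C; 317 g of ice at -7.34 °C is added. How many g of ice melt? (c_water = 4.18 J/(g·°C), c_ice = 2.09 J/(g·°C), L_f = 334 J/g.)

m_melted ≈ 170 g

Heat available from the water dropping to 0 °C: 504×4.18×29.3 = 61727 J.
Warming the ice to 0 °C takes 317×2.09×7.34 = 4863 J, leaving 56864 J for melting.
Fully melting the ice requires m_ice L_f = 317×334 = 105878 J.
That's not enough to melt it all — equilibrium is at 0 °C with ice remaining.
m_melted×334 = 56864  ⇒  m_melted ≈ 170.3 g.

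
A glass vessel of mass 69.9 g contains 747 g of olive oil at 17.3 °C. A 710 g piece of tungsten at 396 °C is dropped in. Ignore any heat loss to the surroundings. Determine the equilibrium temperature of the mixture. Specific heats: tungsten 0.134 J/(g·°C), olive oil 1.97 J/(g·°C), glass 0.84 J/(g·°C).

T_f ≈ 39.5 °C

With ΣQ=0 the equilibrium temperature is the m·c-weighted mean:
T_f = (95.14·396 + 1471.6·17.3 + 58.72·17.3) / (95.14 + 1471.6 + 58.72)
    = 64150 / 1625.4 ≈ 39.47 °C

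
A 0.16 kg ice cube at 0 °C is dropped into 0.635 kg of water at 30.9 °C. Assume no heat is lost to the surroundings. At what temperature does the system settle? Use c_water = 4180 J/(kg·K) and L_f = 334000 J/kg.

T_f ≈ 8.6 °C

Conservation of energy gives ΣQ = 0:
latent heat to melt: 0.16·334000 = 53440; warm the meltwater: 668.8 T; water cools: 0.635·4180·(T − 30.9) = 2654.3(T − 30.9)
3323.1 T = 82018 − 53440 = 28578
T ≈ 8.60 °C — above 0 °C, consistent with complete melting.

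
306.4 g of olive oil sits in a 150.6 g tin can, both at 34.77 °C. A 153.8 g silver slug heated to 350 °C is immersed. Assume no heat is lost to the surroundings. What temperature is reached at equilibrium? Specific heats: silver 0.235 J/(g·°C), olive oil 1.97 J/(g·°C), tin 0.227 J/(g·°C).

T_f ≈ 51.7 °C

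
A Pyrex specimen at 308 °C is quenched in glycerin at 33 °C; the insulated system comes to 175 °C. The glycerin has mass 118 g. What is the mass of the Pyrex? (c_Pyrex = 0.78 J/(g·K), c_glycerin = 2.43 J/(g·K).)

Heat gained plus heat lost sum to zero:
m×0.78×(175 − 308) + 118×2.43×(175 − 33) = 0
-103.74 m = -40717
m = -40717/-103.74 ≈ 392.5 g

m ≈ 392 g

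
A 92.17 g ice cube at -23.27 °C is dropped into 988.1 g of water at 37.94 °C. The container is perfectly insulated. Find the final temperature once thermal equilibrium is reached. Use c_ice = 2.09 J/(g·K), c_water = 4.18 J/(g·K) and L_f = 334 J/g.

Energy balance with sensible and latent terms:
ice -23.27→0 °C: 92.17·2.09·23.27 = 4482.6
  melt ice: 92.17·334 = 30785
  meltwater 0→T: 92.17·4.18·T = 385.27 T
  water: 4130.3(T − 37.94)
4515.5 T = 156702 − 35267 = 121435
T ≈ 26.89 °C. Since T > 0 °C, the all-ice-melts assumption holds.

T_f ≈ 26.9 °C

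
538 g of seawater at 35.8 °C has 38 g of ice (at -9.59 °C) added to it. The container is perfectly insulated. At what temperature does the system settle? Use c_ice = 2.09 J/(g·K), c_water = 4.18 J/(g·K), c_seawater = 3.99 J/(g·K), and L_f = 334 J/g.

Setting the total heat transfer to zero:
warm ice to 0 °C: 38·2.09·(0 − (-9.59)) = 761.64
  latent heat to melt: 38·334 = 12692
  warm the meltwater: 158.84 T
  seawater: 2146.6(T − 35.8)
2305.5 T = 76849 − 13454 = 63395
T ≈ 27.50 °C — above 0 °C, consistent with complete melting.

T_f ≈ 27.5 °C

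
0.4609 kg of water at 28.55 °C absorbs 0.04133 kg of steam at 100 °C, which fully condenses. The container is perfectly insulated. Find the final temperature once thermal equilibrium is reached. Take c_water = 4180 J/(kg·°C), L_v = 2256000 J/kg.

T_f ≈ 78.8 °C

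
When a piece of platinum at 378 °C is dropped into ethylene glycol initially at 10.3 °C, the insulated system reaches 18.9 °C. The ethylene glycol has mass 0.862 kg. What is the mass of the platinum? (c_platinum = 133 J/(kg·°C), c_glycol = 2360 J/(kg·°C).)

m ≈ 0.366 kg

|Q_platinum| = |Q_glycol|:
m·133·(378 − 18.9) = 0.862·2360·(18.9 − 10.3)
47760 m = 17495  ⇒  m ≈ 0.3663 kg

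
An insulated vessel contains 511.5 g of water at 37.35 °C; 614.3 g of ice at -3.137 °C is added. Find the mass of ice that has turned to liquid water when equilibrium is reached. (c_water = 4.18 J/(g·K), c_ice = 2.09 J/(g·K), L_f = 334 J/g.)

m_melted ≈ 227 g

Cooling the water to 0 °C releases 511.5·4.18·37.35 = 79857 J.
Warming the ice to 0 °C takes 614.3·2.09·3.137 = 4027.6 J, leaving 75829 J for melting.
To melt every bit of ice: 614.3·334 = 205176 J.
That's not enough to melt it all — equilibrium is at 0 °C with ice remaining.
m_melted·334 = 75829  ⇒  m_melted ≈ 227 g.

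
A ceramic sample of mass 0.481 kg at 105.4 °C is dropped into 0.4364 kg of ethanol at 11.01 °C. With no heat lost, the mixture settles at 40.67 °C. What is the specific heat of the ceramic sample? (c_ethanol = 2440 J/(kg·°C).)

c ≈ 1010 J/(kg·°C)

Let T be the final temperature. ΣQ_i = 0:
0.481×c×(40.67 − 105.4) + 0.4364×2440×(40.67 − 11.01) = 0
-31.14 c = -31582
c = -31582/-31.14 ≈ 1014 J/(kg·°C)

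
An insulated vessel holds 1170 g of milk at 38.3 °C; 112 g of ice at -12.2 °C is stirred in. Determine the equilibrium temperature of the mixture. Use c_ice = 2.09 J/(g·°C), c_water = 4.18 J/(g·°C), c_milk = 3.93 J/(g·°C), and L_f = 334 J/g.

T_f ≈ 26.8 °C

Heat gained plus heat lost sum to zero:
ice -12.2→0 °C: 112×2.09×12.2 = 2855.8; latent heat to melt: 112×334 = 37408; warm the meltwater: 468.16 T; milk cools: 1170×3.93×(T − 38.3) = 4598.1(T − 38.3)
5066.3 T = 176107 − 40264 = 135843
T ≈ 26.81 °C — above 0 °C, consistent with complete melting.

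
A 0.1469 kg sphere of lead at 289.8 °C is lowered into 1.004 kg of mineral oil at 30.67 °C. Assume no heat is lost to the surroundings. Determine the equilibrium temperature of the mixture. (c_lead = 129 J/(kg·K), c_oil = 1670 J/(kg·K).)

T_f = Σ m_i c_i T_i / Σ m_i c_i:
T_f = (18.95·289.8 + 1676.7·30.67) / (18.95 + 1676.7)
    = 56916 / 1695.6 ≈ 33.57 °C

T_f ≈ 33.6 °C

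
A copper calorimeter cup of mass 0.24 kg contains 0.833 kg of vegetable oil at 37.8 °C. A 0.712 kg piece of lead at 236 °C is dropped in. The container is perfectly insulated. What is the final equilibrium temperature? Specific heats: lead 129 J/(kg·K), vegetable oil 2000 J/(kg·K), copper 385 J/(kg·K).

T_f ≈ 47.6 °C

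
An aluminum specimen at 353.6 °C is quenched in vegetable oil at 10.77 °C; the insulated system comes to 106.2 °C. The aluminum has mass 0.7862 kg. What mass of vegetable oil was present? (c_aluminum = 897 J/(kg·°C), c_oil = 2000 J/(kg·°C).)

Taking heat into each body as positive, Σ m c ΔT = 0:
0.7862×897×(106.2 − 353.6) + m×2000×(106.2 − 10.77) = 0
190860 m = 174472
m = 174472/190860 ≈ 0.9141 kg

m ≈ 0.914 kg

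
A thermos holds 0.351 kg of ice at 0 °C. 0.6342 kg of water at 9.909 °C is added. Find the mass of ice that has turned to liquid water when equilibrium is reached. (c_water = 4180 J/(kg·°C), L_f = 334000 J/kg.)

Heat available from the water dropping to 0 °C: 0.6342·4180·9.909 = 26268 J.
Melting all 0.351 kg of ice would need 0.351·334000 = 117234 J.
That's not enough to melt it all — equilibrium is at 0 °C with ice remaining.
m_melt = 26268 / L_f = 0.07865 kg.

m_melted ≈ 0.0786 kg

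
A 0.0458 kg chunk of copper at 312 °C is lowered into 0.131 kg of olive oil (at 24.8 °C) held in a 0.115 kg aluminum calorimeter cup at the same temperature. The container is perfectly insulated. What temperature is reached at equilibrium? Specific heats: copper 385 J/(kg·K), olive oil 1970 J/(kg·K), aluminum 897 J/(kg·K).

T_f ≈ 38.2 °C

Setting the total heat transfer to zero:
0.0458*385*(T − 312) + 0.131*1970*(T − 24.8) + 0.115*897*(T − 24.8) = 0
378.86 T = 14460
T ≈ 38.17 °C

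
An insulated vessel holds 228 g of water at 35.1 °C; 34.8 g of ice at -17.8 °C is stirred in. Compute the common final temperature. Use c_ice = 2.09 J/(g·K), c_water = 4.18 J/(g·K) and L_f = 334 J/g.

Conservation of energy gives ΣQ = 0:
warm ice to 0 °C: 34.8·2.09·(0 − (-17.8)) = 1294.6; latent heat to melt: 34.8·334 = 11623; warm the meltwater: 145.46 T; water: 953.04(T − 35.1)
1098.5 T = 33452 − 12918 = 20534
T ≈ 18.69 °C. Since T > 0 °C, the all-ice-melts assumption holds.

T_f ≈ 18.7 °C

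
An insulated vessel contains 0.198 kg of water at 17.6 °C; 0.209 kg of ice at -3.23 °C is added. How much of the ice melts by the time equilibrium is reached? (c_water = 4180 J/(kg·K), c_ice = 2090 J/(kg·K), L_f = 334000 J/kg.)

m_melted ≈ 0.0394 kg

Cooling the water to 0 °C releases 0.198×4180×17.6 = 14566 J.
Of that, 0.209×2090×3.23 = 1410.9 J goes to bring the ice to 0 °C, leaving 13156 J.
Melting all 0.209 kg of ice would need 0.209×334000 = 69806 J.
13156 J < 69806 J, so only part of the ice melts and the system sits at 0 °C.
m_melted×334000 = 13156  ⇒  m_melted ≈ 0.03939 kg.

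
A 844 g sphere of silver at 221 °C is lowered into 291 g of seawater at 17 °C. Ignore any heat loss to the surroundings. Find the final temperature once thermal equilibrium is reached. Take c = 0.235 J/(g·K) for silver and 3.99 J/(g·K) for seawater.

Conservation of energy gives ΣQ = 0:
844·0.235·(T − 221) + 291·3.99·(T − 17) = 0
1359.4 T = 63572
T = 63572/1359.4 ≈ 46.76 °C

T_f ≈ 46.8 °C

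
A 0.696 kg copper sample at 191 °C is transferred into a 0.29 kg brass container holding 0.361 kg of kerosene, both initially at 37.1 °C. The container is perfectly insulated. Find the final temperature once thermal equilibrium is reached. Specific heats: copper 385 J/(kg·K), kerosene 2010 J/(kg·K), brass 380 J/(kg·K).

Net heat exchanged in the isolated system is zero:
0.696*385*(T − 191) + 0.361*2010*(T − 37.1) + 0.29*380*(T − 37.1) = 0
267.96(T − 191) + 725.61(T − 37.1) + 110.2(T − 37.1) = 0
1103.8 T = 82189
T = 82189 / 1103.8 = 74.5 °C

T_f ≈ 74.5 °C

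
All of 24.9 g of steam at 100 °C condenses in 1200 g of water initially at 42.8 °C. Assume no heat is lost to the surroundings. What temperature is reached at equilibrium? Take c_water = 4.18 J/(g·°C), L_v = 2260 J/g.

T_f ≈ 55.0 °C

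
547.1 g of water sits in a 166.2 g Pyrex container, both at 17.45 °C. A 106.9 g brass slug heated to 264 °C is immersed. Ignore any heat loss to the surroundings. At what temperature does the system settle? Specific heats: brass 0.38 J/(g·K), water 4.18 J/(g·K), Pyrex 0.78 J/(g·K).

Net heat exchanged in the isolated system is zero:
106.9·0.38·(T − 264) + 547.1·4.18·(T − 17.45) + 166.2·0.78·(T − 17.45) = 0
2457.1 T = 52892
T ≈ 21.53 °C

T_f ≈ 21.5 °C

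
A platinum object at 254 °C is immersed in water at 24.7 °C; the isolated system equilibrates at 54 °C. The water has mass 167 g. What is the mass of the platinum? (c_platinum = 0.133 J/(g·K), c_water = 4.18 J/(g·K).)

m ≈ 769 g

|Q_platinum| = |Q_water|:
m×0.133×(254 − 54) = 167×4.18×(54 − 24.7)
26.6 m = 20453  ⇒  m ≈ 768.9 g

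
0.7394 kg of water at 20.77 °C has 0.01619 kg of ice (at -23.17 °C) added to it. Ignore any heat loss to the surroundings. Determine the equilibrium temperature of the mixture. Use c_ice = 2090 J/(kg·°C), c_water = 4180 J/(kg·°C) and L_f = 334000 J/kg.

T_f ≈ 18.4 °C

Let T be the final temperature. ΣQ_i = 0:
ice -23.17→0 °C: 0.01619·2090·23.17 = 784.01; fusion: m_ice L_f = 0.01619·334000 = 5407.5; warm the meltwater: 67.67 T; water: 3090.7(T − 20.77)
3158.4 T = 64194 − 6191.5 = 58002
T ≈ 18.36 °C. Since T > 0 °C, the all-ice-melts assumption holds.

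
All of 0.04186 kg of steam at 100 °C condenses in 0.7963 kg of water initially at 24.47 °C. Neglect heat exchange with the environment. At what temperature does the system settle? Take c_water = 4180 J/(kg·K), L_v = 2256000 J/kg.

T_f ≈ 55.2 °C

Sum of m c ΔT and latent-heat terms is zero:
steam→water at 100 °C releases m L_v = 0.04186×2256000 = 94436; condensed water 100 °C→T: 174.97(T − 100); original water: 3328.5(T − 24.47)
3503.5 T = 94436 + 17497 + 81449 = 193383
T ≈ 55.20 °C (< 100 °C, so full condensation is consistent).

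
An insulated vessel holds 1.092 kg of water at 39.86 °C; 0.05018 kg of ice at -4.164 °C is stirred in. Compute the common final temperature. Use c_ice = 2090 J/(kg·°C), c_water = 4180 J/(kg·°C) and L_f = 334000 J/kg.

Let T be the final temperature. ΣQ_i = 0:
ice -4.164→0 °C: 0.05018×2090×4.164 = 436.7; latent heat to melt: 0.05018×334000 = 16760; meltwater 0→T: 0.05018×4180×T = 209.75 T; water: 4564.6(T − 39.86)
4774.3 T = 181943 − 17197 = 164747
T ≈ 34.51 °C. Since T > 0 °C, the all-ice-melts assumption holds.

T_f ≈ 34.5 °C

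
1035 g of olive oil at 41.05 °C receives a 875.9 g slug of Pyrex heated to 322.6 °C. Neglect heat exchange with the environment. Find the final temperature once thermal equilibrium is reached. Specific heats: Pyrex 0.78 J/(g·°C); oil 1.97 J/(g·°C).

Energy conservation, ΣQ = 0:
875.9×0.78×(T − 322.6) + 1035×1.97×(T − 41.05) = 0
683.2(T − 322.6) + 2039(T − 41.05) = 0
2722.2 T = 304100
T = 304100 / 2722.2 = 112 °C

T_f ≈ 111.7 °C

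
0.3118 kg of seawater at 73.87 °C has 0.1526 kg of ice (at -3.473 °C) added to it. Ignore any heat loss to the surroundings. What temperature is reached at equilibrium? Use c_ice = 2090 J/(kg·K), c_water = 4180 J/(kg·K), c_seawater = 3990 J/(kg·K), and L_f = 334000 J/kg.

Heat gained plus heat lost sum to zero:
ice -3.473→0 °C: 0.1526·2090·3.473 = 1107.7; melt ice: 0.1526·334000 = 50968; meltwater 0→T: 0.1526·4180·T = 637.87 T; seawater: 1244.1(T − 73.87)
1882 T = 91900 − 52076 = 39824
T ≈ 21.16 °C. Since T > 0 °C, the all-ice-melts assumption holds.

T_f ≈ 21.2 °C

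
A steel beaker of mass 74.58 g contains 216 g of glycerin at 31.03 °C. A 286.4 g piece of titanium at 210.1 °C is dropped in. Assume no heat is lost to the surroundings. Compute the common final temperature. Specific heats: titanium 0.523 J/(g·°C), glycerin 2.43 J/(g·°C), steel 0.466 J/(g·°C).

T_f ≈ 68.8 °C

With ΣQ=0 the equilibrium temperature is the m·c-weighted mean:
T_f = (149.79·210.1 + 524.88·31.03 + 34.75·31.03) / (149.79 + 524.88 + 34.75)
    = 48836 / 709.42 ≈ 68.84 °C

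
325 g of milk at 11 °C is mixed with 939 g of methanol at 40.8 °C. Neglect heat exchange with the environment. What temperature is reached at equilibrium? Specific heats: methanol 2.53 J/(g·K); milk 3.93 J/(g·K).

T_f ≈ 30.4 °C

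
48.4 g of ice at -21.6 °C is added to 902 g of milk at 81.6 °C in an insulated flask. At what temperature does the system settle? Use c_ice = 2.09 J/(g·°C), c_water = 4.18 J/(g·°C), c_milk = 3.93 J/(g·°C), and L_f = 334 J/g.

Net heat exchanged in the isolated system is zero:
ice -21.6→0 °C: 48.4×2.09×21.6 = 2185; latent heat to melt: 48.4×334 = 16166; warm the meltwater: 202.31 T; milk cools: 902×3.93×(T − 81.6) = 3544.9(T − 81.6)
3747.2 T = 289261 − 18351 = 270910
T ≈ 72.30 °C. Since T > 0 °C, the all-ice-melts assumption holds.

T_f ≈ 72.3 °C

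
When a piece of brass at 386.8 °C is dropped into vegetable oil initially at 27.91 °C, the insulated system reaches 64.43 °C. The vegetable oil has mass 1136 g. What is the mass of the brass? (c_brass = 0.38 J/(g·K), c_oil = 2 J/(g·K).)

m ≈ 677 g

Net heat exchanged in the isolated system is zero:
m×0.38×(64.43 − 386.8) + 1136×2×(64.43 − 27.91) = 0
-122.5 m = -82973
m = -82973/-122.5 ≈ 677.3 g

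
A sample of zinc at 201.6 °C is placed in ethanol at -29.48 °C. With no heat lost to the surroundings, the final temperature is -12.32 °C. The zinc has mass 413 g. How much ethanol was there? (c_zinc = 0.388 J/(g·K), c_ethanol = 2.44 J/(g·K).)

|Q_zinc| = |Q_ethanol|:
413·0.388·(201.6 − -12.32) = m·2.44·(-12.32 − (-29.48))
41.87 m = 34279  ⇒  m ≈ 818.7 g

m ≈ 819 g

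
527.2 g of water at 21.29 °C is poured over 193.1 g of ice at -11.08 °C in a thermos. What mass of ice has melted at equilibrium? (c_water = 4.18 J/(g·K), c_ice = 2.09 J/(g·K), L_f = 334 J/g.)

m_melted ≈ 127 g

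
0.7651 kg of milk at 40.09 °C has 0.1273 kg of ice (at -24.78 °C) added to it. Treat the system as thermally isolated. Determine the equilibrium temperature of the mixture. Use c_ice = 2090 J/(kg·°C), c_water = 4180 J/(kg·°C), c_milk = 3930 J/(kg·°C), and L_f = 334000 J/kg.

T_f ≈ 20.2 °C

Sum of m c ΔT and latent-heat terms is zero:
warm ice to 0 °C: 0.1273×2090×(0 − (-24.78)) = 6592.9; melt ice: 0.1273×334000 = 42518; warm the meltwater: 532.11 T; milk: 3006.8(T − 40.09)
3539 T = 120544 − 49111 = 71433
T ≈ 20.18 °C (positive, so assuming full melt was valid).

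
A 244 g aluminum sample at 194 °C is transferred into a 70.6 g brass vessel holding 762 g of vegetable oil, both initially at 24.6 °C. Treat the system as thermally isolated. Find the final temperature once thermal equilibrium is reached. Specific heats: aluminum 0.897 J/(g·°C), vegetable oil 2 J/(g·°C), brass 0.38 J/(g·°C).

T_f ≈ 45.6 °C

Taking heat into each body as positive, Σ m c ΔT = 0:
244*0.897*(T − 194) + 762*2*(T − 24.6) + 70.6*0.38*(T − 24.6) = 0
218.87(T − 194) + 1524(T − 24.6) + 26.83(T − 24.6) = 0
(218.87 + 1524 + 26.83) T = 218.87*194 + 1524*24.6 + 26.83*24.6
T = 80611 / 1769.7 = 45.6 °C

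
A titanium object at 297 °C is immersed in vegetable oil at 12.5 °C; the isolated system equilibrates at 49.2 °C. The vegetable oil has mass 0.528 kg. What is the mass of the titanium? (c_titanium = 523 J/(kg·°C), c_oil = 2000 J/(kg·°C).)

m ≈ 0.299 kg

Heat lost by the titanium = heat gained by the oil:
m·523·(297 − 49.2) = 0.528·2000·(49.2 − 12.5)
129599 m = 38755  ⇒  m ≈ 0.299 kg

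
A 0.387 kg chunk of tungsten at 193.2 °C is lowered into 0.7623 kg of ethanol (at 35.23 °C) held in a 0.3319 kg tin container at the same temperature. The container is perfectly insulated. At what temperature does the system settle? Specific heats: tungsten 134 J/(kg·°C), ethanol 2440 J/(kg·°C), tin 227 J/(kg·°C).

Net heat exchanged in the isolated system is zero:
0.387·134·(T − 193.2) + 0.7623·2440·(T − 35.23) + 0.3319·227·(T − 35.23) = 0
51.86(T − 193.2) + 1860(T − 35.23) + 75.34(T − 35.23) = 0
1987.2 T = 78201
T = 78201/1987.2 ≈ 39.35 °C

T_f ≈ 39.4 °C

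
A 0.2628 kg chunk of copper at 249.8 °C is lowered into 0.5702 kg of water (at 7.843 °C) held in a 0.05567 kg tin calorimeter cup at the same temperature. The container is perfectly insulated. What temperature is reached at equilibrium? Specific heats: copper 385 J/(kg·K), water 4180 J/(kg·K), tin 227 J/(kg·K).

T_f ≈ 17.6 °C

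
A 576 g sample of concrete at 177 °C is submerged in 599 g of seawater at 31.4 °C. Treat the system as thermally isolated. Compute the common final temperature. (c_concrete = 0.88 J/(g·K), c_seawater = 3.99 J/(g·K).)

Set heat shed by the hot body equal to heat absorbed by the cold body:
576*0.88*(177 − T) = 599*3.99*(T − 31.4)
506.88(177 − T) = 2390(T − 31.4)
2896.9 T = 164764  ⇒  T ≈ 56.88 °C

T_f ≈ 56.9 °C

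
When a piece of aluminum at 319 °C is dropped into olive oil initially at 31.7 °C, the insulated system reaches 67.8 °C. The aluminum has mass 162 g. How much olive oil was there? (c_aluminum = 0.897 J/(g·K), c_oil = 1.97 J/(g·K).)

m ≈ 513 g

Let T be the final temperature. ΣQ_i = 0:
162×0.897×(67.8 − 319) + m×1.97×(67.8 − 31.7) = 0
71.12 m = 36503
m = 36503/71.12 ≈ 513.3 g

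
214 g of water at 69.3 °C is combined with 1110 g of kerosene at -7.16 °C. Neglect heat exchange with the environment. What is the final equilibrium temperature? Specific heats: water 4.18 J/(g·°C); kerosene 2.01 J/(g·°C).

Heat lost by the water equals heat gained by the kerosene:
214×4.18×(69.3 − T) = 1110×2.01×(T − (-7.16))
894.52(69.3 − T) = 2231.1(T − (-7.16))
3125.6 T = 46016  ⇒  T ≈ 14.72 °C

T_f ≈ 14.7 °C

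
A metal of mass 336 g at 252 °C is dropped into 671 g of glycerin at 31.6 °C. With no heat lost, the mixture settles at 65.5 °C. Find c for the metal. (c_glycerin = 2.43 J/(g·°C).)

Net heat exchanged in the isolated system is zero:
336·c·(65.5 − 252) + 671·2.43·(65.5 − 31.6) = 0
-62664 c = -55275
c = -55275/-62664 ≈ 0.8821 J/(g·°C)

c ≈ 0.882 J/(g·°C)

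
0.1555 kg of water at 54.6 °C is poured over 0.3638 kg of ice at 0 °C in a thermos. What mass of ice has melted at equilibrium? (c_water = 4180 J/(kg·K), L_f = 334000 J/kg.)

m_melted ≈ 0.106 kg

Heat available from the water dropping to 0 °C: 0.1555·4180·54.6 = 35489 J.
Melting all 0.3638 kg of ice would need 0.3638·334000 = 121509 J.
That's not enough to melt it all — equilibrium is at 0 °C with ice remaining.
Mass melted = 35489/334000 ≈ 0.1063 kg.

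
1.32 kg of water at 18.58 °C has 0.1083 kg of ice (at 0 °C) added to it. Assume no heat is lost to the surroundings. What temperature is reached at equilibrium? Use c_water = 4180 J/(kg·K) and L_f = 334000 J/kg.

Setting the total heat transfer to zero:
melt ice: 0.1083×334000 = 36172; warm the meltwater: 452.69 T; water: 5517.6(T − 18.58)
5970.3 T = 102517 − 36172 = 66345
T ≈ 11.11 °C — above 0 °C, consistent with complete melting.

T_f ≈ 11.1 °C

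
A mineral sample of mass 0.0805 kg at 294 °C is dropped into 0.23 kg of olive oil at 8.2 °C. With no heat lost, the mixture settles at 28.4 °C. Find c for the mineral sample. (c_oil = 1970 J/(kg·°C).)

c ≈ 428 J/(kg·°C)

Conservation of energy gives ΣQ = 0:
0.0805×c×(28.4 − 294) + 0.23×1970×(28.4 − 8.2) = 0
-21.38 c = -9152.6
c = -9152.6/-21.38 ≈ 428.1 J/(kg·°C)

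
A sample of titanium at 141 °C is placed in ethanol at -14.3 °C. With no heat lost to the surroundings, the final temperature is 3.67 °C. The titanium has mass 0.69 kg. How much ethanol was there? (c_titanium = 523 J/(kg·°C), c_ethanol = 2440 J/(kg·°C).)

Heat lost by the titanium = heat gained by the ethanol:
0.69×523×(141 − 3.67) = m×2440×(3.67 − (-14.3))
43847 m = 49558  ⇒  m ≈ 1.13 kg

m ≈ 1.13 kg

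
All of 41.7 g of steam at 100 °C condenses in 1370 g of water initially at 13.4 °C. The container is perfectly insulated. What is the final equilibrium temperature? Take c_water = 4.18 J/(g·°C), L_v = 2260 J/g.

T_f ≈ 31.9 °C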